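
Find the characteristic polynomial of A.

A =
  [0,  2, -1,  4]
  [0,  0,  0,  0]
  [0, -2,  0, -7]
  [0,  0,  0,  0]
x^4

Expanding det(x·I − A) (e.g. by cofactor expansion or by noting that A is similar to its Jordan form J, which has the same characteristic polynomial as A) gives
  χ_A(x) = x^4
which factors as x^4. The eigenvalues (with algebraic multiplicities) are λ = 0 with multiplicity 4.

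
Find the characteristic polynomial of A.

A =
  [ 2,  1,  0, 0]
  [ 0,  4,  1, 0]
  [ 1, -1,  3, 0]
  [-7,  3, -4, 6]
x^4 - 15*x^3 + 81*x^2 - 189*x + 162

Expanding det(x·I − A) (e.g. by cofactor expansion or by noting that A is similar to its Jordan form J, which has the same characteristic polynomial as A) gives
  χ_A(x) = x^4 - 15*x^3 + 81*x^2 - 189*x + 162
which factors as (x - 6)*(x - 3)^3. The eigenvalues (with algebraic multiplicities) are λ = 3 with multiplicity 3, λ = 6 with multiplicity 1.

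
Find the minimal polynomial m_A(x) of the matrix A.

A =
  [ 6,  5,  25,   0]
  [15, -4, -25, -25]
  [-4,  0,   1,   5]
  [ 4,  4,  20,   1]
x^2 - 2*x + 1

The characteristic polynomial is χ_A(x) = (x - 1)^4, so the eigenvalues are known. The minimal polynomial is
  m_A(x) = Π_λ (x − λ)^{k_λ}
where k_λ is the size of the *largest* Jordan block for λ (equivalently, the smallest k with (A − λI)^k v = 0 for every generalised eigenvector v of λ).

  λ = 1: largest Jordan block has size 2, contributing (x − 1)^2

So m_A(x) = (x - 1)^2 = x^2 - 2*x + 1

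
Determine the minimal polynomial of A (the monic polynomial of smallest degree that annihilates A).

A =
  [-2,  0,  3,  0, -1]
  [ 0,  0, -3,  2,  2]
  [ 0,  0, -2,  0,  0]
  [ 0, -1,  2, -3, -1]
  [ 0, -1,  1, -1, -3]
x^3 + 6*x^2 + 12*x + 8

The characteristic polynomial is χ_A(x) = (x + 2)^5, so the eigenvalues are known. The minimal polynomial is
  m_A(x) = Π_λ (x − λ)^{k_λ}
where k_λ is the size of the *largest* Jordan block for λ (equivalently, the smallest k with (A − λI)^k v = 0 for every generalised eigenvector v of λ).

  λ = -2: largest Jordan block has size 3, contributing (x + 2)^3

So m_A(x) = (x + 2)^3 = x^3 + 6*x^2 + 12*x + 8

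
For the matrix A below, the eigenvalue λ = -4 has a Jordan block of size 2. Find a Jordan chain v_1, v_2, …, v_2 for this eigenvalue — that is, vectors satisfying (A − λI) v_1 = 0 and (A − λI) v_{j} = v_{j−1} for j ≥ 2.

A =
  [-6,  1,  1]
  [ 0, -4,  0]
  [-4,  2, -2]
A Jordan chain for λ = -4 of length 2:
v_1 = (-2, 0, -4)ᵀ
v_2 = (1, 0, 0)ᵀ

Let N = A − (-4)·I. We want v_2 with N^2 v_2 = 0 but N^1 v_2 ≠ 0; then v_{j-1} := N · v_j for j = 2, …, 2.

Pick v_2 = (1, 0, 0)ᵀ.
Then v_1 = N · v_2 = (-2, 0, -4)ᵀ.

Sanity check: (A − (-4)·I) v_1 = (0, 0, 0)ᵀ = 0. ✓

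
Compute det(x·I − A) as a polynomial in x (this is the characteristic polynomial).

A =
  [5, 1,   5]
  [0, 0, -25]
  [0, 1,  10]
x^3 - 15*x^2 + 75*x - 125

Expanding det(x·I − A) (e.g. by cofactor expansion or by noting that A is similar to its Jordan form J, which has the same characteristic polynomial as A) gives
  χ_A(x) = x^3 - 15*x^2 + 75*x - 125
which factors as (x - 5)^3. The eigenvalues (with algebraic multiplicities) are λ = 5 with multiplicity 3.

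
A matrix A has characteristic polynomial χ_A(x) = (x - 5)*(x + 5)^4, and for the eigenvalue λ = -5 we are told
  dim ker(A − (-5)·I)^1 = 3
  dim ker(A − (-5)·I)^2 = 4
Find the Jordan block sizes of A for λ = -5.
Block sizes for λ = -5: [2, 1, 1]

From the dimensions of kernels of powers, the number of Jordan blocks of size at least j is d_j − d_{j−1} where d_j = dim ker(N^j) (with d_0 = 0). Computing the differences gives [3, 1].
The number of blocks of size exactly k is (#blocks of size ≥ k) − (#blocks of size ≥ k + 1), so the partition is: 2 block(s) of size 1, 1 block(s) of size 2.
In nonincreasing order the block sizes are [2, 1, 1].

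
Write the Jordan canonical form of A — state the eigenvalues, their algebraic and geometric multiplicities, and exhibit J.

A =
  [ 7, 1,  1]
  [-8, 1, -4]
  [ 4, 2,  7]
J_2(5) ⊕ J_1(5)

The characteristic polynomial is
  det(x·I − A) = x^3 - 15*x^2 + 75*x - 125 = (x - 5)^3

Eigenvalues and multiplicities (the geometric multiplicity of λ is n − rank(A − λI), which equals the number of Jordan blocks for λ):
  λ = 5: algebraic multiplicity = 3, geometric multiplicity = 2

Determining the block sizes for each eigenvalue:
  λ = 5: 2 blocks summing to 3 forces exactly one block of size 2 and the rest size 1 → block sizes [2, 1]

Assembling the blocks gives a Jordan form
J =
  [5, 1, 0]
  [0, 5, 0]
  [0, 0, 5]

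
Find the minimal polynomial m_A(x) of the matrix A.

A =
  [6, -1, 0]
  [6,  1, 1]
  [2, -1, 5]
x^3 - 12*x^2 + 48*x - 64

The characteristic polynomial is χ_A(x) = (x - 4)^3, so the eigenvalues are known. The minimal polynomial is
  m_A(x) = Π_λ (x − λ)^{k_λ}
where k_λ is the size of the *largest* Jordan block for λ (equivalently, the smallest k with (A − λI)^k v = 0 for every generalised eigenvector v of λ).

  λ = 4: largest Jordan block has size 3, contributing (x − 4)^3

So m_A(x) = (x - 4)^3 = x^3 - 12*x^2 + 48*x - 64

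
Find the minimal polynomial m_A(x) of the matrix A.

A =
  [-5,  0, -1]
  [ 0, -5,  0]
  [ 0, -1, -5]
x^3 + 15*x^2 + 75*x + 125

The characteristic polynomial is χ_A(x) = (x + 5)^3, so the eigenvalues are known. The minimal polynomial is
  m_A(x) = Π_λ (x − λ)^{k_λ}
where k_λ is the size of the *largest* Jordan block for λ (equivalently, the smallest k with (A − λI)^k v = 0 for every generalised eigenvector v of λ).

  λ = -5: largest Jordan block has size 3, contributing (x + 5)^3

So m_A(x) = (x + 5)^3 = x^3 + 15*x^2 + 75*x + 125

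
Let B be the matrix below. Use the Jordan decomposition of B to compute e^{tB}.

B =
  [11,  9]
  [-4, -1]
e^{tB} =
  [6*t*exp(5*t) + exp(5*t), 9*t*exp(5*t)]
  [-4*t*exp(5*t), -6*t*exp(5*t) + exp(5*t)]

Strategy: write B = P · J · P⁻¹ where J is a Jordan canonical form, so e^{tB} = P · e^{tJ} · P⁻¹, and e^{tJ} can be computed block-by-block.

B has Jordan form
J =
  [5, 1]
  [0, 5]
(up to reordering of blocks).

Per-block formulas:
  For a 2×2 Jordan block J_2(5): exp(t · J_2(5)) = e^(5t)·(I + t·N), where N is the 2×2 nilpotent shift.

After assembling e^{tJ} and conjugating by P, we get:

e^{tB} =
  [6*t*exp(5*t) + exp(5*t), 9*t*exp(5*t)]
  [-4*t*exp(5*t), -6*t*exp(5*t) + exp(5*t)]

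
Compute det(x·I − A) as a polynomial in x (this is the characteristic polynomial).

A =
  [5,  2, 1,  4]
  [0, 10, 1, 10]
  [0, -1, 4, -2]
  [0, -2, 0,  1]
x^4 - 20*x^3 + 150*x^2 - 500*x + 625

Expanding det(x·I − A) (e.g. by cofactor expansion or by noting that A is similar to its Jordan form J, which has the same characteristic polynomial as A) gives
  χ_A(x) = x^4 - 20*x^3 + 150*x^2 - 500*x + 625
which factors as (x - 5)^4. The eigenvalues (with algebraic multiplicities) are λ = 5 with multiplicity 4.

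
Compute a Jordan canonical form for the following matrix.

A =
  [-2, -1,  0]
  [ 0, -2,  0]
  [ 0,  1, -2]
J_2(-2) ⊕ J_1(-2)

The characteristic polynomial is
  det(x·I − A) = x^3 + 6*x^2 + 12*x + 8 = (x + 2)^3

Eigenvalues and multiplicities (the geometric multiplicity of λ is n − rank(A − λI), which equals the number of Jordan blocks for λ):
  λ = -2: algebraic multiplicity = 3, geometric multiplicity = 2

Determining the block sizes for each eigenvalue:
  λ = -2: 2 blocks summing to 3 forces exactly one block of size 2 and the rest size 1 → block sizes [2, 1]

Assembling the blocks gives a Jordan form
J =
  [-2,  1,  0]
  [ 0, -2,  0]
  [ 0,  0, -2]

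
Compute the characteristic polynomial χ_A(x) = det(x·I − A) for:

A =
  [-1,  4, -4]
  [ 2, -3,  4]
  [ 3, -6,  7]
x^3 - 3*x^2 + 3*x - 1

Expanding det(x·I − A) (e.g. by cofactor expansion or by noting that A is similar to its Jordan form J, which has the same characteristic polynomial as A) gives
  χ_A(x) = x^3 - 3*x^2 + 3*x - 1
which factors as (x - 1)^3. The eigenvalues (with algebraic multiplicities) are λ = 1 with multiplicity 3.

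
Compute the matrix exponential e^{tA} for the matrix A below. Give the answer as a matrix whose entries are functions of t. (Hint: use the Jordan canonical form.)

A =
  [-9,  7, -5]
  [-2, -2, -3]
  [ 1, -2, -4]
e^{tA} =
  [-3*t^2*exp(-5*t)/2 - 4*t*exp(-5*t) + exp(-5*t), 3*t^2*exp(-5*t)/2 + 7*t*exp(-5*t), -3*t^2*exp(-5*t) - 5*t*exp(-5*t)]
  [-t^2*exp(-5*t)/2 - 2*t*exp(-5*t), t^2*exp(-5*t)/2 + 3*t*exp(-5*t) + exp(-5*t), -t^2*exp(-5*t) - 3*t*exp(-5*t)]
  [t^2*exp(-5*t)/2 + t*exp(-5*t), -t^2*exp(-5*t)/2 - 2*t*exp(-5*t), t^2*exp(-5*t) + t*exp(-5*t) + exp(-5*t)]

Strategy: write A = P · J · P⁻¹ where J is a Jordan canonical form, so e^{tA} = P · e^{tJ} · P⁻¹, and e^{tJ} can be computed block-by-block.

A has Jordan form
J =
  [-5,  1,  0]
  [ 0, -5,  1]
  [ 0,  0, -5]
(up to reordering of blocks).

Per-block formulas:
  For a 3×3 Jordan block J_3(-5): exp(t · J_3(-5)) = e^(-5t)·(I + t·N + (t^2/2)·N^2), where N is the 3×3 nilpotent shift.

After assembling e^{tJ} and conjugating by P, we get:

e^{tA} =
  [-3*t^2*exp(-5*t)/2 - 4*t*exp(-5*t) + exp(-5*t), 3*t^2*exp(-5*t)/2 + 7*t*exp(-5*t), -3*t^2*exp(-5*t) - 5*t*exp(-5*t)]
  [-t^2*exp(-5*t)/2 - 2*t*exp(-5*t), t^2*exp(-5*t)/2 + 3*t*exp(-5*t) + exp(-5*t), -t^2*exp(-5*t) - 3*t*exp(-5*t)]
  [t^2*exp(-5*t)/2 + t*exp(-5*t), -t^2*exp(-5*t)/2 - 2*t*exp(-5*t), t^2*exp(-5*t) + t*exp(-5*t) + exp(-5*t)]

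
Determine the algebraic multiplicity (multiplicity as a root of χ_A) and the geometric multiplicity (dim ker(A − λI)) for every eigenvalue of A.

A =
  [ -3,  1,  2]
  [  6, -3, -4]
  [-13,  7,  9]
λ = 1: alg = 3, geom = 1

Step 1 — factor the characteristic polynomial to read off the algebraic multiplicities:
  χ_A(x) = (x - 1)^3

Step 2 — compute geometric multiplicities via the rank-nullity identity g(λ) = n − rank(A − λI):
  rank(A − (1)·I) = 2, so dim ker(A − (1)·I) = n − 2 = 1

Summary:
  λ = 1: algebraic multiplicity = 3, geometric multiplicity = 1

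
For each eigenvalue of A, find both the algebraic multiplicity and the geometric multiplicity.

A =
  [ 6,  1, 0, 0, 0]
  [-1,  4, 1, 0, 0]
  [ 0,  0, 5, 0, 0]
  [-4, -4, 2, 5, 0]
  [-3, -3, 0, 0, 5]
λ = 5: alg = 5, geom = 3

Step 1 — factor the characteristic polynomial to read off the algebraic multiplicities:
  χ_A(x) = (x - 5)^5

Step 2 — compute geometric multiplicities via the rank-nullity identity g(λ) = n − rank(A − λI):
  rank(A − (5)·I) = 2, so dim ker(A − (5)·I) = n − 2 = 3

Summary:
  λ = 5: algebraic multiplicity = 5, geometric multiplicity = 3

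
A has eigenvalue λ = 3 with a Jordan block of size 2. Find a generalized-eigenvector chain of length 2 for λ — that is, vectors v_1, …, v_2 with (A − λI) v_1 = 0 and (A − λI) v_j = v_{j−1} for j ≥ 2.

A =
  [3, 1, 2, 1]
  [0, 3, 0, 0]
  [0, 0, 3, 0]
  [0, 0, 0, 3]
A Jordan chain for λ = 3 of length 2:
v_1 = (1, 0, 0, 0)ᵀ
v_2 = (0, 1, 0, 0)ᵀ

Let N = A − (3)·I. We want v_2 with N^2 v_2 = 0 but N^1 v_2 ≠ 0; then v_{j-1} := N · v_j for j = 2, …, 2.

Pick v_2 = (0, 1, 0, 0)ᵀ.
Then v_1 = N · v_2 = (1, 0, 0, 0)ᵀ.

Sanity check: (A − (3)·I) v_1 = (0, 0, 0, 0)ᵀ = 0. ✓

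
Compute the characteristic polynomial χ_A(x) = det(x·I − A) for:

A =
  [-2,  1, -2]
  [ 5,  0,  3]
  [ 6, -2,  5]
x^3 - 3*x^2 + 3*x - 1

Expanding det(x·I − A) (e.g. by cofactor expansion or by noting that A is similar to its Jordan form J, which has the same characteristic polynomial as A) gives
  χ_A(x) = x^3 - 3*x^2 + 3*x - 1
which factors as (x - 1)^3. The eigenvalues (with algebraic multiplicities) are λ = 1 with multiplicity 3.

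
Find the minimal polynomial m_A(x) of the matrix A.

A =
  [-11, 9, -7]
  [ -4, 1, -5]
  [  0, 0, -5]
x^3 + 15*x^2 + 75*x + 125

The characteristic polynomial is χ_A(x) = (x + 5)^3, so the eigenvalues are known. The minimal polynomial is
  m_A(x) = Π_λ (x − λ)^{k_λ}
where k_λ is the size of the *largest* Jordan block for λ (equivalently, the smallest k with (A − λI)^k v = 0 for every generalised eigenvector v of λ).

  λ = -5: largest Jordan block has size 3, contributing (x + 5)^3

So m_A(x) = (x + 5)^3 = x^3 + 15*x^2 + 75*x + 125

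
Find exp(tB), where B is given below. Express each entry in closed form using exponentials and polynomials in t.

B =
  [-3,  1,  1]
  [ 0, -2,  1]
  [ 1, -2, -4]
e^{tB} =
  [t^2*exp(-3*t)/2 + exp(-3*t), -t^2*exp(-3*t)/2 + t*exp(-3*t), t*exp(-3*t)]
  [t^2*exp(-3*t)/2, -t^2*exp(-3*t)/2 + t*exp(-3*t) + exp(-3*t), t*exp(-3*t)]
  [-t^2*exp(-3*t)/2 + t*exp(-3*t), t^2*exp(-3*t)/2 - 2*t*exp(-3*t), -t*exp(-3*t) + exp(-3*t)]

Strategy: write B = P · J · P⁻¹ where J is a Jordan canonical form, so e^{tB} = P · e^{tJ} · P⁻¹, and e^{tJ} can be computed block-by-block.

B has Jordan form
J =
  [-3,  1,  0]
  [ 0, -3,  1]
  [ 0,  0, -3]
(up to reordering of blocks).

Per-block formulas:
  For a 3×3 Jordan block J_3(-3): exp(t · J_3(-3)) = e^(-3t)·(I + t·N + (t^2/2)·N^2), where N is the 3×3 nilpotent shift.

After assembling e^{tJ} and conjugating by P, we get:

e^{tB} =
  [t^2*exp(-3*t)/2 + exp(-3*t), -t^2*exp(-3*t)/2 + t*exp(-3*t), t*exp(-3*t)]
  [t^2*exp(-3*t)/2, -t^2*exp(-3*t)/2 + t*exp(-3*t) + exp(-3*t), t*exp(-3*t)]
  [-t^2*exp(-3*t)/2 + t*exp(-3*t), t^2*exp(-3*t)/2 - 2*t*exp(-3*t), -t*exp(-3*t) + exp(-3*t)]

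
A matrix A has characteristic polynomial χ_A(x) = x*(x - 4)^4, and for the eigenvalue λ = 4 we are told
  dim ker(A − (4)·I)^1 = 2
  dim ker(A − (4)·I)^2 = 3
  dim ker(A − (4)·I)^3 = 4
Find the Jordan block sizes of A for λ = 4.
Block sizes for λ = 4: [3, 1]

From the dimensions of kernels of powers, the number of Jordan blocks of size at least j is d_j − d_{j−1} where d_j = dim ker(N^j) (with d_0 = 0). Computing the differences gives [2, 1, 1].
The number of blocks of size exactly k is (#blocks of size ≥ k) − (#blocks of size ≥ k + 1), so the partition is: 1 block(s) of size 1, 1 block(s) of size 3.
In nonincreasing order the block sizes are [3, 1].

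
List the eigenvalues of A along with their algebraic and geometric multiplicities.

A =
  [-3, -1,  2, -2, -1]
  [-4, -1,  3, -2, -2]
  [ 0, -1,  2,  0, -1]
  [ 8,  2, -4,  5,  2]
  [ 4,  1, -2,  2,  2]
λ = 1: alg = 5, geom = 3

Step 1 — factor the characteristic polynomial to read off the algebraic multiplicities:
  χ_A(x) = (x - 1)^5

Step 2 — compute geometric multiplicities via the rank-nullity identity g(λ) = n − rank(A − λI):
  rank(A − (1)·I) = 2, so dim ker(A − (1)·I) = n − 2 = 3

Summary:
  λ = 1: algebraic multiplicity = 5, geometric multiplicity = 3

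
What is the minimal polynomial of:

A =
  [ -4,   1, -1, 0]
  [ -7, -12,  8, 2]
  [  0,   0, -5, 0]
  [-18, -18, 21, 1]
x^3 + 15*x^2 + 75*x + 125

The characteristic polynomial is χ_A(x) = (x + 5)^4, so the eigenvalues are known. The minimal polynomial is
  m_A(x) = Π_λ (x − λ)^{k_λ}
where k_λ is the size of the *largest* Jordan block for λ (equivalently, the smallest k with (A − λI)^k v = 0 for every generalised eigenvector v of λ).

  λ = -5: largest Jordan block has size 3, contributing (x + 5)^3

So m_A(x) = (x + 5)^3 = x^3 + 15*x^2 + 75*x + 125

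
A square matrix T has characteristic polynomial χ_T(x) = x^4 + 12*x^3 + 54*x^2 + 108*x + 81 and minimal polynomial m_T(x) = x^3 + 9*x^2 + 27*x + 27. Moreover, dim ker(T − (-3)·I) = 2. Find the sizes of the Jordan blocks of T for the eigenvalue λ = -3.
Block sizes for λ = -3: [3, 1]

Step 1 — from the characteristic polynomial, algebraic multiplicity of λ = -3 is 4. From dim ker(T − (-3)·I) = 2, there are exactly 2 Jordan blocks for λ = -3.
Step 2 — from the minimal polynomial, the factor (x + 3)^3 tells us the largest block for λ = -3 has size 3.
Step 3 — with total size 4, 2 blocks, and largest block 3, the block sizes (in nonincreasing order) are [3, 1].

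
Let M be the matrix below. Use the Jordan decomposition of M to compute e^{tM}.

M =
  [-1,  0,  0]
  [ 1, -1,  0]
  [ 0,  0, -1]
e^{tM} =
  [exp(-t), 0, 0]
  [t*exp(-t), exp(-t), 0]
  [0, 0, exp(-t)]

Strategy: write M = P · J · P⁻¹ where J is a Jordan canonical form, so e^{tM} = P · e^{tJ} · P⁻¹, and e^{tJ} can be computed block-by-block.

M has Jordan form
J =
  [-1,  1,  0]
  [ 0, -1,  0]
  [ 0,  0, -1]
(up to reordering of blocks).

Per-block formulas:
  For a 1×1 block at λ = -1: exp(t · [-1]) = [e^(-1t)].
  For a 2×2 Jordan block J_2(-1): exp(t · J_2(-1)) = e^(-1t)·(I + t·N), where N is the 2×2 nilpotent shift.

After assembling e^{tJ} and conjugating by P, we get:

e^{tM} =
  [exp(-t), 0, 0]
  [t*exp(-t), exp(-t), 0]
  [0, 0, exp(-t)]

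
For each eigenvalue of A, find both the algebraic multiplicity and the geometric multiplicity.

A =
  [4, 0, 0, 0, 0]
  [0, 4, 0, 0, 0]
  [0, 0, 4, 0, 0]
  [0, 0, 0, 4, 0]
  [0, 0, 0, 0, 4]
λ = 4: alg = 5, geom = 5

Step 1 — factor the characteristic polynomial to read off the algebraic multiplicities:
  χ_A(x) = (x - 4)^5

Step 2 — compute geometric multiplicities via the rank-nullity identity g(λ) = n − rank(A − λI):
  rank(A − (4)·I) = 0, so dim ker(A − (4)·I) = n − 0 = 5

Summary:
  λ = 4: algebraic multiplicity = 5, geometric multiplicity = 5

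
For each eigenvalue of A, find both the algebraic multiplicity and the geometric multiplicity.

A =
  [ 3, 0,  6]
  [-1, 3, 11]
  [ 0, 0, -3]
λ = -3: alg = 1, geom = 1; λ = 3: alg = 2, geom = 1

Step 1 — factor the characteristic polynomial to read off the algebraic multiplicities:
  χ_A(x) = (x - 3)^2*(x + 3)

Step 2 — compute geometric multiplicities via the rank-nullity identity g(λ) = n − rank(A − λI):
  rank(A − (-3)·I) = 2, so dim ker(A − (-3)·I) = n − 2 = 1
  rank(A − (3)·I) = 2, so dim ker(A − (3)·I) = n − 2 = 1

Summary:
  λ = -3: algebraic multiplicity = 1, geometric multiplicity = 1
  λ = 3: algebraic multiplicity = 2, geometric multiplicity = 1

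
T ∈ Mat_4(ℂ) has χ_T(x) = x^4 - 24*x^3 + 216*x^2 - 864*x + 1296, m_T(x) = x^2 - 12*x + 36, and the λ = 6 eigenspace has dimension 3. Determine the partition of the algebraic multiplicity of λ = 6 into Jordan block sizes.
Block sizes for λ = 6: [2, 1, 1]

Step 1 — from the characteristic polynomial, algebraic multiplicity of λ = 6 is 4. From dim ker(T − (6)·I) = 3, there are exactly 3 Jordan blocks for λ = 6.
Step 2 — from the minimal polynomial, the factor (x − 6)^2 tells us the largest block for λ = 6 has size 2.
Step 3 — with total size 4, 3 blocks, and largest block 2, the block sizes (in nonincreasing order) are [2, 1, 1].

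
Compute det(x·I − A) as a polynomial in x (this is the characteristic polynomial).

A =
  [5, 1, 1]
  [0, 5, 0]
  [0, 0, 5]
x^3 - 15*x^2 + 75*x - 125

Expanding det(x·I − A) (e.g. by cofactor expansion or by noting that A is similar to its Jordan form J, which has the same characteristic polynomial as A) gives
  χ_A(x) = x^3 - 15*x^2 + 75*x - 125
which factors as (x - 5)^3. The eigenvalues (with algebraic multiplicities) are λ = 5 with multiplicity 3.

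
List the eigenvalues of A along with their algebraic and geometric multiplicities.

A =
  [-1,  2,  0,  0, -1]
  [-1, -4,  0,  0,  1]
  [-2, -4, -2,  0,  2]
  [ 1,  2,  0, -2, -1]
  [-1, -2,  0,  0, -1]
λ = -2: alg = 5, geom = 4

Step 1 — factor the characteristic polynomial to read off the algebraic multiplicities:
  χ_A(x) = (x + 2)^5

Step 2 — compute geometric multiplicities via the rank-nullity identity g(λ) = n − rank(A − λI):
  rank(A − (-2)·I) = 1, so dim ker(A − (-2)·I) = n − 1 = 4

Summary:
  λ = -2: algebraic multiplicity = 5, geometric multiplicity = 4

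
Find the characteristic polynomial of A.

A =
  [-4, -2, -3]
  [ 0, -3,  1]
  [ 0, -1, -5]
x^3 + 12*x^2 + 48*x + 64

Expanding det(x·I − A) (e.g. by cofactor expansion or by noting that A is similar to its Jordan form J, which has the same characteristic polynomial as A) gives
  χ_A(x) = x^3 + 12*x^2 + 48*x + 64
which factors as (x + 4)^3. The eigenvalues (with algebraic multiplicities) are λ = -4 with multiplicity 3.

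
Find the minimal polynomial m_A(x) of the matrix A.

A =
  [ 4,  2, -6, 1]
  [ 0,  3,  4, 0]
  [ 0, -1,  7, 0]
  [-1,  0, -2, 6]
x^2 - 10*x + 25

The characteristic polynomial is χ_A(x) = (x - 5)^4, so the eigenvalues are known. The minimal polynomial is
  m_A(x) = Π_λ (x − λ)^{k_λ}
where k_λ is the size of the *largest* Jordan block for λ (equivalently, the smallest k with (A − λI)^k v = 0 for every generalised eigenvector v of λ).

  λ = 5: largest Jordan block has size 2, contributing (x − 5)^2

So m_A(x) = (x - 5)^2 = x^2 - 10*x + 25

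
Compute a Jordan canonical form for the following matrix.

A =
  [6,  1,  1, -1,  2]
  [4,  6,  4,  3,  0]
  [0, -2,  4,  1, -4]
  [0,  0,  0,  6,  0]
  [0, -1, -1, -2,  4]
J_2(4) ⊕ J_2(6) ⊕ J_1(6)

The characteristic polynomial is
  det(x·I − A) = x^5 - 26*x^4 + 268*x^3 - 1368*x^2 + 3456*x - 3456 = (x - 6)^3*(x - 4)^2

Eigenvalues and multiplicities (the geometric multiplicity of λ is n − rank(A − λI), which equals the number of Jordan blocks for λ):
  λ = 4: algebraic multiplicity = 2, geometric multiplicity = 1
  λ = 6: algebraic multiplicity = 3, geometric multiplicity = 2

Determining the block sizes for each eigenvalue:
  λ = 4: one block (gm = 1), so the single block has size am = 2 → block sizes [2]
  λ = 6: 2 blocks summing to 3 forces exactly one block of size 2 and the rest size 1 → block sizes [2, 1]

Assembling the blocks gives a Jordan form
J =
  [4, 1, 0, 0, 0]
  [0, 4, 0, 0, 0]
  [0, 0, 6, 1, 0]
  [0, 0, 0, 6, 0]
  [0, 0, 0, 0, 6]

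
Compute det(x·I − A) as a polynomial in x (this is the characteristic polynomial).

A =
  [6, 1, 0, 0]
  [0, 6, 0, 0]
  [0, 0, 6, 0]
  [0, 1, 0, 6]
x^4 - 24*x^3 + 216*x^2 - 864*x + 1296

Expanding det(x·I − A) (e.g. by cofactor expansion or by noting that A is similar to its Jordan form J, which has the same characteristic polynomial as A) gives
  χ_A(x) = x^4 - 24*x^3 + 216*x^2 - 864*x + 1296
which factors as (x - 6)^4. The eigenvalues (with algebraic multiplicities) are λ = 6 with multiplicity 4.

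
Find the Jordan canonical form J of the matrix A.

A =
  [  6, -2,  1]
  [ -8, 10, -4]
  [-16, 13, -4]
J_3(4)

The characteristic polynomial is
  det(x·I − A) = x^3 - 12*x^2 + 48*x - 64 = (x - 4)^3

Eigenvalues and multiplicities (the geometric multiplicity of λ is n − rank(A − λI), which equals the number of Jordan blocks for λ):
  λ = 4: algebraic multiplicity = 3, geometric multiplicity = 1

Determining the block sizes for each eigenvalue:
  λ = 4: one block (gm = 1), so the single block has size am = 3 → block sizes [3]

Assembling the blocks gives a Jordan form
J =
  [4, 1, 0]
  [0, 4, 1]
  [0, 0, 4]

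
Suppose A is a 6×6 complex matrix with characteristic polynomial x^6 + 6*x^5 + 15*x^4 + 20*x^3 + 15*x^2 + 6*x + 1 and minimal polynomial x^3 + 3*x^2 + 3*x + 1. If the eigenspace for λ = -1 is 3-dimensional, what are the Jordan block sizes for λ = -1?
Block sizes for λ = -1: [3, 2, 1]

Step 1 — from the characteristic polynomial, algebraic multiplicity of λ = -1 is 6. From dim ker(A − (-1)·I) = 3, there are exactly 3 Jordan blocks for λ = -1.
Step 2 — from the minimal polynomial, the factor (x + 1)^3 tells us the largest block for λ = -1 has size 3.
Step 3 — with total size 6, 3 blocks, and largest block 3, the block sizes (in nonincreasing order) are [3, 2, 1].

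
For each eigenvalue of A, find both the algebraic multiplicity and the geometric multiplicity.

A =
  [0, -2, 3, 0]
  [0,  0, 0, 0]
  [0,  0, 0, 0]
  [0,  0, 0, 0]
λ = 0: alg = 4, geom = 3

Step 1 — factor the characteristic polynomial to read off the algebraic multiplicities:
  χ_A(x) = x^4

Step 2 — compute geometric multiplicities via the rank-nullity identity g(λ) = n − rank(A − λI):
  rank(A − (0)·I) = 1, so dim ker(A − (0)·I) = n − 1 = 3

Summary:
  λ = 0: algebraic multiplicity = 4, geometric multiplicity = 3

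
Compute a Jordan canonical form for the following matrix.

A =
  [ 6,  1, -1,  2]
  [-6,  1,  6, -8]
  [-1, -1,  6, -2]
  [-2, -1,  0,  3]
J_2(3) ⊕ J_2(5)

The characteristic polynomial is
  det(x·I − A) = x^4 - 16*x^3 + 94*x^2 - 240*x + 225 = (x - 5)^2*(x - 3)^2

Eigenvalues and multiplicities (the geometric multiplicity of λ is n − rank(A − λI), which equals the number of Jordan blocks for λ):
  λ = 3: algebraic multiplicity = 2, geometric multiplicity = 1
  λ = 5: algebraic multiplicity = 2, geometric multiplicity = 1

Determining the block sizes for each eigenvalue:
  λ = 3: one block (gm = 1), so the single block has size am = 2 → block sizes [2]
  λ = 5: one block (gm = 1), so the single block has size am = 2 → block sizes [2]

Assembling the blocks gives a Jordan form
J =
  [3, 1, 0, 0]
  [0, 3, 0, 0]
  [0, 0, 5, 1]
  [0, 0, 0, 5]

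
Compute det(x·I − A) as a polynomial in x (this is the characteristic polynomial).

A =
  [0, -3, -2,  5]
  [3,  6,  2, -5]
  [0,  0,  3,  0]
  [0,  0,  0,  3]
x^4 - 12*x^3 + 54*x^2 - 108*x + 81

Expanding det(x·I − A) (e.g. by cofactor expansion or by noting that A is similar to its Jordan form J, which has the same characteristic polynomial as A) gives
  χ_A(x) = x^4 - 12*x^3 + 54*x^2 - 108*x + 81
which factors as (x - 3)^4. The eigenvalues (with algebraic multiplicities) are λ = 3 with multiplicity 4.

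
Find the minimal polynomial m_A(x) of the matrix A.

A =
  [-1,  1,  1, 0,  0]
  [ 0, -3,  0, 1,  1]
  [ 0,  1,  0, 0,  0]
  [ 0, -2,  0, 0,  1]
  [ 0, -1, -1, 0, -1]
x^3 + 3*x^2 + 3*x + 1

The characteristic polynomial is χ_A(x) = (x + 1)^5, so the eigenvalues are known. The minimal polynomial is
  m_A(x) = Π_λ (x − λ)^{k_λ}
where k_λ is the size of the *largest* Jordan block for λ (equivalently, the smallest k with (A − λI)^k v = 0 for every generalised eigenvector v of λ).

  λ = -1: largest Jordan block has size 3, contributing (x + 1)^3

So m_A(x) = (x + 1)^3 = x^3 + 3*x^2 + 3*x + 1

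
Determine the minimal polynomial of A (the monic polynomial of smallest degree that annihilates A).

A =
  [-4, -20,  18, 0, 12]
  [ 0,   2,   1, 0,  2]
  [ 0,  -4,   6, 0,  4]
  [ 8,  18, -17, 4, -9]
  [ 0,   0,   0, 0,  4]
x^3 - 4*x^2 - 16*x + 64

The characteristic polynomial is χ_A(x) = (x - 4)^4*(x + 4), so the eigenvalues are known. The minimal polynomial is
  m_A(x) = Π_λ (x − λ)^{k_λ}
where k_λ is the size of the *largest* Jordan block for λ (equivalently, the smallest k with (A − λI)^k v = 0 for every generalised eigenvector v of λ).

  λ = -4: largest Jordan block has size 1, contributing (x + 4)
  λ = 4: largest Jordan block has size 2, contributing (x − 4)^2

So m_A(x) = (x - 4)^2*(x + 4) = x^3 - 4*x^2 - 16*x + 64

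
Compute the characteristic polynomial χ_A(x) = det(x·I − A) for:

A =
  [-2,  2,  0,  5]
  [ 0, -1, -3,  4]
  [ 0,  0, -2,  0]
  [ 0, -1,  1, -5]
x^4 + 10*x^3 + 37*x^2 + 60*x + 36

Expanding det(x·I − A) (e.g. by cofactor expansion or by noting that A is similar to its Jordan form J, which has the same characteristic polynomial as A) gives
  χ_A(x) = x^4 + 10*x^3 + 37*x^2 + 60*x + 36
which factors as (x + 2)^2*(x + 3)^2. The eigenvalues (with algebraic multiplicities) are λ = -3 with multiplicity 2, λ = -2 with multiplicity 2.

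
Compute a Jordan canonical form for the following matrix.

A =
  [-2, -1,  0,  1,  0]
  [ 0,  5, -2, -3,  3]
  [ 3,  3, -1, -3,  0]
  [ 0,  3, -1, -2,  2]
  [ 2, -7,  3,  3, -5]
J_3(-1) ⊕ J_2(-1)

The characteristic polynomial is
  det(x·I − A) = x^5 + 5*x^4 + 10*x^3 + 10*x^2 + 5*x + 1 = (x + 1)^5

Eigenvalues and multiplicities (the geometric multiplicity of λ is n − rank(A − λI), which equals the number of Jordan blocks for λ):
  λ = -1: algebraic multiplicity = 5, geometric multiplicity = 2

Determining the block sizes for each eigenvalue:
  λ = -1: with am = 5 and gm = 2, the partition is not yet determined (e.g. several partitions of 5 into 2 parts exist). Let N = A − (-1)·I. Computing rank(N^1) = 3, rank(N^2) = 1, rank(N^3) = 0; the number of blocks of size ≥ j is rank(N^{j−1}) − rank(N^j), giving [2, 2, 1]. So we have 1 block(s) of size 3, 1 block(s) of size 2 → block sizes [3, 2]

Assembling the blocks gives a Jordan form
J =
  [-1,  1,  0,  0,  0]
  [ 0, -1,  1,  0,  0]
  [ 0,  0, -1,  0,  0]
  [ 0,  0,  0, -1,  1]
  [ 0,  0,  0,  0, -1]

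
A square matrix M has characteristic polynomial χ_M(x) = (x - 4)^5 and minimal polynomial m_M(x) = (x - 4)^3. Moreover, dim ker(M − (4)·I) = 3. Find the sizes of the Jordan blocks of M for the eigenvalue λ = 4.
Block sizes for λ = 4: [3, 1, 1]

Step 1 — from the characteristic polynomial, algebraic multiplicity of λ = 4 is 5. From dim ker(M − (4)·I) = 3, there are exactly 3 Jordan blocks for λ = 4.
Step 2 — from the minimal polynomial, the factor (x − 4)^3 tells us the largest block for λ = 4 has size 3.
Step 3 — with total size 5, 3 blocks, and largest block 3, the block sizes (in nonincreasing order) are [3, 1, 1].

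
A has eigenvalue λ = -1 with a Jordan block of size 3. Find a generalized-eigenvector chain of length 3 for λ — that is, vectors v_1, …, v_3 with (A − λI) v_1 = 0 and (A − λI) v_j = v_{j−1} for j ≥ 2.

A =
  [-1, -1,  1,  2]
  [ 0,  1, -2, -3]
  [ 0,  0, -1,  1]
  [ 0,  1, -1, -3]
A Jordan chain for λ = -1 of length 3:
v_1 = (0, 1, 1, 0)ᵀ
v_2 = (-1, 2, 0, 1)ᵀ
v_3 = (0, 1, 0, 0)ᵀ

Let N = A − (-1)·I. We want v_3 with N^3 v_3 = 0 but N^2 v_3 ≠ 0; then v_{j-1} := N · v_j for j = 3, …, 2.

Pick v_3 = (0, 1, 0, 0)ᵀ.
Then v_2 = N · v_3 = (-1, 2, 0, 1)ᵀ.
Then v_1 = N · v_2 = (0, 1, 1, 0)ᵀ.

Sanity check: (A − (-1)·I) v_1 = (0, 0, 0, 0)ᵀ = 0. ✓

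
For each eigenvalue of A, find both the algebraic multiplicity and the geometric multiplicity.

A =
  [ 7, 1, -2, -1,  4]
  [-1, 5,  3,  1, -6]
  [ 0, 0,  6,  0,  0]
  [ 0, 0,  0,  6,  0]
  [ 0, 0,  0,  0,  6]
λ = 6: alg = 5, geom = 3

Step 1 — factor the characteristic polynomial to read off the algebraic multiplicities:
  χ_A(x) = (x - 6)^5

Step 2 — compute geometric multiplicities via the rank-nullity identity g(λ) = n − rank(A − λI):
  rank(A − (6)·I) = 2, so dim ker(A − (6)·I) = n − 2 = 3

Summary:
  λ = 6: algebraic multiplicity = 5, geometric multiplicity = 3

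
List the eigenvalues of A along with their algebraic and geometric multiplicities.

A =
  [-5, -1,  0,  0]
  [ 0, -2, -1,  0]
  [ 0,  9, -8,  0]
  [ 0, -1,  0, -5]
λ = -5: alg = 4, geom = 2

Step 1 — factor the characteristic polynomial to read off the algebraic multiplicities:
  χ_A(x) = (x + 5)^4

Step 2 — compute geometric multiplicities via the rank-nullity identity g(λ) = n − rank(A − λI):
  rank(A − (-5)·I) = 2, so dim ker(A − (-5)·I) = n − 2 = 2

Summary:
  λ = -5: algebraic multiplicity = 4, geometric multiplicity = 2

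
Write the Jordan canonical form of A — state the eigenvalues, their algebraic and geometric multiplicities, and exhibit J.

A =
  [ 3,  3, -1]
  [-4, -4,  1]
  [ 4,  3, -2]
J_2(-1) ⊕ J_1(-1)

The characteristic polynomial is
  det(x·I − A) = x^3 + 3*x^2 + 3*x + 1 = (x + 1)^3

Eigenvalues and multiplicities (the geometric multiplicity of λ is n − rank(A − λI), which equals the number of Jordan blocks for λ):
  λ = -1: algebraic multiplicity = 3, geometric multiplicity = 2

Determining the block sizes for each eigenvalue:
  λ = -1: 2 blocks summing to 3 forces exactly one block of size 2 and the rest size 1 → block sizes [2, 1]

Assembling the blocks gives a Jordan form
J =
  [-1,  1,  0]
  [ 0, -1,  0]
  [ 0,  0, -1]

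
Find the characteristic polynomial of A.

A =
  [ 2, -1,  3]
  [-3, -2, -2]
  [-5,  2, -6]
x^3 + 6*x^2 + 12*x + 8

Expanding det(x·I − A) (e.g. by cofactor expansion or by noting that A is similar to its Jordan form J, which has the same characteristic polynomial as A) gives
  χ_A(x) = x^3 + 6*x^2 + 12*x + 8
which factors as (x + 2)^3. The eigenvalues (with algebraic multiplicities) are λ = -2 with multiplicity 3.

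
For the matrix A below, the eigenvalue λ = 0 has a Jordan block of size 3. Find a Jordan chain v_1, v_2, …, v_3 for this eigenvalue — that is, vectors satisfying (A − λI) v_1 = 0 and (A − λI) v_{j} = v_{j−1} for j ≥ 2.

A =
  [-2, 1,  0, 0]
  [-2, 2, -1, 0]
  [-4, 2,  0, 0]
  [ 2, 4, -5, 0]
A Jordan chain for λ = 0 of length 3:
v_1 = (2, 4, 4, 8)ᵀ
v_2 = (-2, -2, -4, 2)ᵀ
v_3 = (1, 0, 0, 0)ᵀ

Let N = A − (0)·I. We want v_3 with N^3 v_3 = 0 but N^2 v_3 ≠ 0; then v_{j-1} := N · v_j for j = 3, …, 2.

Pick v_3 = (1, 0, 0, 0)ᵀ.
Then v_2 = N · v_3 = (-2, -2, -4, 2)ᵀ.
Then v_1 = N · v_2 = (2, 4, 4, 8)ᵀ.

Sanity check: (A − (0)·I) v_1 = (0, 0, 0, 0)ᵀ = 0. ✓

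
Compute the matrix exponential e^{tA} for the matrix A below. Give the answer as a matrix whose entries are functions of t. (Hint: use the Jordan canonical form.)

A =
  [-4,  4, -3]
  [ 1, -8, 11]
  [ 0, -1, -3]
e^{tA} =
  [5*t^2*exp(-5*t)/2 + t*exp(-5*t) + exp(-5*t), -5*t^2*exp(-5*t)/2 + 4*t*exp(-5*t), 35*t^2*exp(-5*t)/2 - 3*t*exp(-5*t)]
  [-t^2*exp(-5*t) + t*exp(-5*t), t^2*exp(-5*t) - 3*t*exp(-5*t) + exp(-5*t), -7*t^2*exp(-5*t) + 11*t*exp(-5*t)]
  [-t^2*exp(-5*t)/2, t^2*exp(-5*t)/2 - t*exp(-5*t), -7*t^2*exp(-5*t)/2 + 2*t*exp(-5*t) + exp(-5*t)]

Strategy: write A = P · J · P⁻¹ where J is a Jordan canonical form, so e^{tA} = P · e^{tJ} · P⁻¹, and e^{tJ} can be computed block-by-block.

A has Jordan form
J =
  [-5,  1,  0]
  [ 0, -5,  1]
  [ 0,  0, -5]
(up to reordering of blocks).

Per-block formulas:
  For a 3×3 Jordan block J_3(-5): exp(t · J_3(-5)) = e^(-5t)·(I + t·N + (t^2/2)·N^2), where N is the 3×3 nilpotent shift.

After assembling e^{tJ} and conjugating by P, we get:

e^{tA} =
  [5*t^2*exp(-5*t)/2 + t*exp(-5*t) + exp(-5*t), -5*t^2*exp(-5*t)/2 + 4*t*exp(-5*t), 35*t^2*exp(-5*t)/2 - 3*t*exp(-5*t)]
  [-t^2*exp(-5*t) + t*exp(-5*t), t^2*exp(-5*t) - 3*t*exp(-5*t) + exp(-5*t), -7*t^2*exp(-5*t) + 11*t*exp(-5*t)]
  [-t^2*exp(-5*t)/2, t^2*exp(-5*t)/2 - t*exp(-5*t), -7*t^2*exp(-5*t)/2 + 2*t*exp(-5*t) + exp(-5*t)]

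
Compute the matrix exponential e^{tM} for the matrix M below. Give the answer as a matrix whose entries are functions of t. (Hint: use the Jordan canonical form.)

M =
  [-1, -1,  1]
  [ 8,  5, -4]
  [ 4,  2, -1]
e^{tM} =
  [-2*t*exp(t) + exp(t), -t*exp(t), t*exp(t)]
  [8*t*exp(t), 4*t*exp(t) + exp(t), -4*t*exp(t)]
  [4*t*exp(t), 2*t*exp(t), -2*t*exp(t) + exp(t)]

Strategy: write M = P · J · P⁻¹ where J is a Jordan canonical form, so e^{tM} = P · e^{tJ} · P⁻¹, and e^{tJ} can be computed block-by-block.

M has Jordan form
J =
  [1, 1, 0]
  [0, 1, 0]
  [0, 0, 1]
(up to reordering of blocks).

Per-block formulas:
  For a 1×1 block at λ = 1: exp(t · [1]) = [e^(1t)].
  For a 2×2 Jordan block J_2(1): exp(t · J_2(1)) = e^(1t)·(I + t·N), where N is the 2×2 nilpotent shift.

After assembling e^{tJ} and conjugating by P, we get:

e^{tM} =
  [-2*t*exp(t) + exp(t), -t*exp(t), t*exp(t)]
  [8*t*exp(t), 4*t*exp(t) + exp(t), -4*t*exp(t)]
  [4*t*exp(t), 2*t*exp(t), -2*t*exp(t) + exp(t)]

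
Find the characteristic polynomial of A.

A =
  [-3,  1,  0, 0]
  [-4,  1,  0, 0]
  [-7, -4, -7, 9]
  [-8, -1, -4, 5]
x^4 + 4*x^3 + 6*x^2 + 4*x + 1

Expanding det(x·I − A) (e.g. by cofactor expansion or by noting that A is similar to its Jordan form J, which has the same characteristic polynomial as A) gives
  χ_A(x) = x^4 + 4*x^3 + 6*x^2 + 4*x + 1
which factors as (x + 1)^4. The eigenvalues (with algebraic multiplicities) are λ = -1 with multiplicity 4.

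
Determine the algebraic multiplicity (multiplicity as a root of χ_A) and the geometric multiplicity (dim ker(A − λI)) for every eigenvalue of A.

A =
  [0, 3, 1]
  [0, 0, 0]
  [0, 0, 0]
λ = 0: alg = 3, geom = 2

Step 1 — factor the characteristic polynomial to read off the algebraic multiplicities:
  χ_A(x) = x^3

Step 2 — compute geometric multiplicities via the rank-nullity identity g(λ) = n − rank(A − λI):
  rank(A − (0)·I) = 1, so dim ker(A − (0)·I) = n − 1 = 2

Summary:
  λ = 0: algebraic multiplicity = 3, geometric multiplicity = 2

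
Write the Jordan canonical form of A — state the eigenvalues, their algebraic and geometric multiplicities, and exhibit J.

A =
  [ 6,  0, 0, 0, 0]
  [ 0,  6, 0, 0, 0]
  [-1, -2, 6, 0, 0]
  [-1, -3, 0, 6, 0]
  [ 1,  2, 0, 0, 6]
J_2(6) ⊕ J_2(6) ⊕ J_1(6)

The characteristic polynomial is
  det(x·I − A) = x^5 - 30*x^4 + 360*x^3 - 2160*x^2 + 6480*x - 7776 = (x - 6)^5

Eigenvalues and multiplicities (the geometric multiplicity of λ is n − rank(A − λI), which equals the number of Jordan blocks for λ):
  λ = 6: algebraic multiplicity = 5, geometric multiplicity = 3

Determining the block sizes for each eigenvalue:
  λ = 6: with am = 5 and gm = 3, the partition is not yet determined (e.g. several partitions of 5 into 3 parts exist). Let N = A − (6)·I. Computing rank(N^1) = 2, rank(N^2) = 0; the number of blocks of size ≥ j is rank(N^{j−1}) − rank(N^j), giving [3, 2]. So we have 2 block(s) of size 2, 1 block(s) of size 1 → block sizes [2, 2, 1]

Assembling the blocks gives a Jordan form
J =
  [6, 1, 0, 0, 0]
  [0, 6, 0, 0, 0]
  [0, 0, 6, 1, 0]
  [0, 0, 0, 6, 0]
  [0, 0, 0, 0, 6]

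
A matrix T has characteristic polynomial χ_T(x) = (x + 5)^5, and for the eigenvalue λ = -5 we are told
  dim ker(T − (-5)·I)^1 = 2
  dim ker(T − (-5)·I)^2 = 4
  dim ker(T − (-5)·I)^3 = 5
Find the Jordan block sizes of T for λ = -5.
Block sizes for λ = -5: [3, 2]

From the dimensions of kernels of powers, the number of Jordan blocks of size at least j is d_j − d_{j−1} where d_j = dim ker(N^j) (with d_0 = 0). Computing the differences gives [2, 2, 1].
The number of blocks of size exactly k is (#blocks of size ≥ k) − (#blocks of size ≥ k + 1), so the partition is: 1 block(s) of size 2, 1 block(s) of size 3.
In nonincreasing order the block sizes are [3, 2].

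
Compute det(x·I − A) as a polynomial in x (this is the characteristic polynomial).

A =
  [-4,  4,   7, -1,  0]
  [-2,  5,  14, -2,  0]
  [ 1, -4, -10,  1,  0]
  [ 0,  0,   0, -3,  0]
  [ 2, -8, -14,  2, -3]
x^5 + 15*x^4 + 90*x^3 + 270*x^2 + 405*x + 243

Expanding det(x·I − A) (e.g. by cofactor expansion or by noting that A is similar to its Jordan form J, which has the same characteristic polynomial as A) gives
  χ_A(x) = x^5 + 15*x^4 + 90*x^3 + 270*x^2 + 405*x + 243
which factors as (x + 3)^5. The eigenvalues (with algebraic multiplicities) are λ = -3 with multiplicity 5.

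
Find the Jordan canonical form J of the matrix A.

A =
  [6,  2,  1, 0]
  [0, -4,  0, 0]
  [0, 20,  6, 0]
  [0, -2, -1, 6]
J_1(-4) ⊕ J_2(6) ⊕ J_1(6)

The characteristic polynomial is
  det(x·I − A) = x^4 - 14*x^3 + 36*x^2 + 216*x - 864 = (x - 6)^3*(x + 4)

Eigenvalues and multiplicities (the geometric multiplicity of λ is n − rank(A − λI), which equals the number of Jordan blocks for λ):
  λ = -4: algebraic multiplicity = 1, geometric multiplicity = 1
  λ = 6: algebraic multiplicity = 3, geometric multiplicity = 2

Determining the block sizes for each eigenvalue:
  λ = -4: one block (gm = 1), so the single block has size am = 1 → block sizes [1]
  λ = 6: 2 blocks summing to 3 forces exactly one block of size 2 and the rest size 1 → block sizes [2, 1]

Assembling the blocks gives a Jordan form
J =
  [-4, 0, 0, 0]
  [ 0, 6, 1, 0]
  [ 0, 0, 6, 0]
  [ 0, 0, 0, 6]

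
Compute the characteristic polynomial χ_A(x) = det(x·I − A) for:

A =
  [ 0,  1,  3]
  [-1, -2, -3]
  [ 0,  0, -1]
x^3 + 3*x^2 + 3*x + 1

Expanding det(x·I − A) (e.g. by cofactor expansion or by noting that A is similar to its Jordan form J, which has the same characteristic polynomial as A) gives
  χ_A(x) = x^3 + 3*x^2 + 3*x + 1
which factors as (x + 1)^3. The eigenvalues (with algebraic multiplicities) are λ = -1 with multiplicity 3.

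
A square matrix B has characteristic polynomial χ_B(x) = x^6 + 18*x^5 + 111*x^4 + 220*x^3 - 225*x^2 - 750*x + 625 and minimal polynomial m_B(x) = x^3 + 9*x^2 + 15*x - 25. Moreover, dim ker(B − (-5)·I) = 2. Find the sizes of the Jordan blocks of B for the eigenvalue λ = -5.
Block sizes for λ = -5: [2, 2]

Step 1 — from the characteristic polynomial, algebraic multiplicity of λ = -5 is 4. From dim ker(B − (-5)·I) = 2, there are exactly 2 Jordan blocks for λ = -5.
Step 2 — from the minimal polynomial, the factor (x + 5)^2 tells us the largest block for λ = -5 has size 2.
Step 3 — with total size 4, 2 blocks, and largest block 2, the block sizes (in nonincreasing order) are [2, 2].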